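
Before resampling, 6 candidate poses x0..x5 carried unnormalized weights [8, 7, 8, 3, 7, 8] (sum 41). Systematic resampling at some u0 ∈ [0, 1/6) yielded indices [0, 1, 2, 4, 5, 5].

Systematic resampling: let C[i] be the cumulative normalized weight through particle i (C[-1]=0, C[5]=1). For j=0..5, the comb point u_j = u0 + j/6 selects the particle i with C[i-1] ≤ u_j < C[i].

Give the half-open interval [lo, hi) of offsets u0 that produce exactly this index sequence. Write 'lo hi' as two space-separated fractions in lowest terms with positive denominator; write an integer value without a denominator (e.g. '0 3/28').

C = [8/41, 15/41, 23/41, 26/41, 33/41, 1]
j=0 picked index 0: u0 ∈ [0, 8/41)
j=1 picked index 1: u0 ∈ [7/246, 49/246)
j=2 picked index 2: u0 ∈ [4/123, 28/123)
j=3 picked index 4: u0 ∈ [11/82, 25/82)
j=4 picked index 5: u0 ∈ [17/123, 1/3)
j=5 picked index 5: u0 ∈ [-7/246, 1/6)
intersection: [17/123, 1/6)

17/123 1/6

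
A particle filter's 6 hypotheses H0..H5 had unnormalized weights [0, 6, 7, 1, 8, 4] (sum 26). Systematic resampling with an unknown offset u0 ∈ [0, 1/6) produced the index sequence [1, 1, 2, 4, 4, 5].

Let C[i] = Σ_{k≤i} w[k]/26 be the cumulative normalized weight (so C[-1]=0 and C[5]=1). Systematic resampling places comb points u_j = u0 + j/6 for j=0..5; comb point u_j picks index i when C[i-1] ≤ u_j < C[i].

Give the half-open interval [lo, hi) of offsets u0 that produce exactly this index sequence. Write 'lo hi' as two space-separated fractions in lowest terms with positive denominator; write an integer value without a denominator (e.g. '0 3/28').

C = [0, 3/13, 1/2, 7/13, 11/13, 1]
j=0 picked index 1: u0 ∈ [0, 3/13)
j=1 picked index 1: u0 ∈ [-1/6, 5/78)
j=2 picked index 2: u0 ∈ [-4/39, 1/6)
j=3 picked index 4: u0 ∈ [1/26, 9/26)
j=4 picked index 4: u0 ∈ [-5/39, 7/39)
j=5 picked index 5: u0 ∈ [1/78, 1/6)
intersection: [1/26, 5/78)

1/26 5/78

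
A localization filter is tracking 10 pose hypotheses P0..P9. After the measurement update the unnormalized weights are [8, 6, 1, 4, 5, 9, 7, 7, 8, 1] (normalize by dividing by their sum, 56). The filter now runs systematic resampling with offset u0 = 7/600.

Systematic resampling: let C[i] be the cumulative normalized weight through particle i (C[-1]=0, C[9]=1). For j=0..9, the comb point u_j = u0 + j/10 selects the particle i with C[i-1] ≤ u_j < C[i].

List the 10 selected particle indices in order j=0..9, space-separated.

0 0 1 3 4 5 6 6 7 8

C = [1/7, 1/4, 15/56, 19/56, 3/7, 33/56, 5/7, 47/56, 55/56, 1]
j=0: u_0=7/600 ∈ [0, 1/7) → index 0
j=1: u_1=67/600 ∈ [0, 1/7) → index 0
j=2: u_2=127/600 ∈ [1/7, 1/4) → index 1
j=3: u_3=187/600 ∈ [15/56, 19/56) → index 3
j=4: u_4=247/600 ∈ [19/56, 3/7) → index 4
j=5: u_5=307/600 ∈ [3/7, 33/56) → index 5
j=6: u_6=367/600 ∈ [33/56, 5/7) → index 6
j=7: u_7=427/600 ∈ [33/56, 5/7) → index 6
j=8: u_8=487/600 ∈ [5/7, 47/56) → index 7
j=9: u_9=547/600 ∈ [47/56, 55/56) → index 8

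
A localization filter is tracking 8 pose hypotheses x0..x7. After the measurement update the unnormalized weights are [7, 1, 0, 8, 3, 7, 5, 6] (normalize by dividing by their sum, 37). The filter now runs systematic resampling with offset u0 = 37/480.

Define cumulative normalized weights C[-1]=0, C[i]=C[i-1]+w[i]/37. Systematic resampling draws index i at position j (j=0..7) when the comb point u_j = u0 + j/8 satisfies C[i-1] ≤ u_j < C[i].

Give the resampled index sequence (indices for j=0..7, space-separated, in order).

0 1 3 4 5 5 6 7

C = [7/37, 8/37, 8/37, 16/37, 19/37, 26/37, 31/37, 1]
j=0: u_0=37/480 ∈ [0, 7/37) → index 0
j=1: u_1=97/480 ∈ [7/37, 8/37) → index 1
j=2: u_2=157/480 ∈ [8/37, 16/37) → index 3
j=3: u_3=217/480 ∈ [16/37, 19/37) → index 4
j=4: u_4=277/480 ∈ [19/37, 26/37) → index 5
j=5: u_5=337/480 ∈ [19/37, 26/37) → index 5
j=6: u_6=397/480 ∈ [26/37, 31/37) → index 6
j=7: u_7=457/480 ∈ [31/37, 1) → index 7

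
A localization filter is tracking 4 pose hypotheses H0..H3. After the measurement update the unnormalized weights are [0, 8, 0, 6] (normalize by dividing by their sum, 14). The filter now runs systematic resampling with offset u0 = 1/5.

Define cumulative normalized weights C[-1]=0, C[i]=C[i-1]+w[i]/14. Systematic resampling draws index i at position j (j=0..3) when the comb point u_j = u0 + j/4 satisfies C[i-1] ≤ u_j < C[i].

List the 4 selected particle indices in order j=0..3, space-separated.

1 1 3 3

C = [0, 4/7, 4/7, 1]
j=0: u_0=1/5 ∈ [0, 4/7) → index 1
j=1: u_1=9/20 ∈ [0, 4/7) → index 1
j=2: u_2=7/10 ∈ [4/7, 1) → index 3
j=3: u_3=19/20 ∈ [4/7, 1) → index 3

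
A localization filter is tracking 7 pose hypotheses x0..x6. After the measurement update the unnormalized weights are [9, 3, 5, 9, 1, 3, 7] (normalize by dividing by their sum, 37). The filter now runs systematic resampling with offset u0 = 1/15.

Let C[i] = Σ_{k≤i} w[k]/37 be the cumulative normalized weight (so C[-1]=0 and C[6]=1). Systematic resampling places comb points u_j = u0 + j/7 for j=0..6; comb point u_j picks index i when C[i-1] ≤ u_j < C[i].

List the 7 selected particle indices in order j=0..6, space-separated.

C = [9/37, 12/37, 17/37, 26/37, 27/37, 30/37, 1]
j=0: u_0=1/15 ∈ [0, 9/37) → index 0
j=1: u_1=22/105 ∈ [0, 9/37) → index 0
j=2: u_2=37/105 ∈ [12/37, 17/37) → index 2
j=3: u_3=52/105 ∈ [17/37, 26/37) → index 3
j=4: u_4=67/105 ∈ [17/37, 26/37) → index 3
j=5: u_5=82/105 ∈ [27/37, 30/37) → index 5
j=6: u_6=97/105 ∈ [30/37, 1) → index 6

0 0 2 3 3 5 6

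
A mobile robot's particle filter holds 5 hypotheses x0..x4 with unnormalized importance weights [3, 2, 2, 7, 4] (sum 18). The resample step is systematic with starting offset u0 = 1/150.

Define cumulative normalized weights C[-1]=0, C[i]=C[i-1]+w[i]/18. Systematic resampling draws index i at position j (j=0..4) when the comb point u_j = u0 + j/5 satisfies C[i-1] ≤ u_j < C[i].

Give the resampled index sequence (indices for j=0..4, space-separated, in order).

0 1 3 3 4

C = [1/6, 5/18, 7/18, 7/9, 1]
j=0: u_0=1/150 ∈ [0, 1/6) → index 0
j=1: u_1=31/150 ∈ [1/6, 5/18) → index 1
j=2: u_2=61/150 ∈ [7/18, 7/9) → index 3
j=3: u_3=91/150 ∈ [7/18, 7/9) → index 3
j=4: u_4=121/150 ∈ [7/9, 1) → index 4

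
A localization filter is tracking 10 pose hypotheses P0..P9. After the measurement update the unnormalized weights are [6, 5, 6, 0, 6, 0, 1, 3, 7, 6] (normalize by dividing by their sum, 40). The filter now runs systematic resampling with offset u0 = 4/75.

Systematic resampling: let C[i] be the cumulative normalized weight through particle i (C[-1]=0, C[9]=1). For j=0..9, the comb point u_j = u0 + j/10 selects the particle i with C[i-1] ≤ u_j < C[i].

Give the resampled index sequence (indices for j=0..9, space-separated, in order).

C = [3/20, 11/40, 17/40, 17/40, 23/40, 23/40, 3/5, 27/40, 17/20, 1]
j=0: u_0=4/75 ∈ [0, 3/20) → index 0
j=1: u_1=23/150 ∈ [3/20, 11/40) → index 1
j=2: u_2=19/75 ∈ [3/20, 11/40) → index 1
j=3: u_3=53/150 ∈ [11/40, 17/40) → index 2
j=4: u_4=34/75 ∈ [17/40, 23/40) → index 4
j=5: u_5=83/150 ∈ [17/40, 23/40) → index 4
j=6: u_6=49/75 ∈ [3/5, 27/40) → index 7
j=7: u_7=113/150 ∈ [27/40, 17/20) → index 8
j=8: u_8=64/75 ∈ [17/20, 1) → index 9
j=9: u_9=143/150 ∈ [17/20, 1) → index 9

0 1 1 2 4 4 7 8 9 9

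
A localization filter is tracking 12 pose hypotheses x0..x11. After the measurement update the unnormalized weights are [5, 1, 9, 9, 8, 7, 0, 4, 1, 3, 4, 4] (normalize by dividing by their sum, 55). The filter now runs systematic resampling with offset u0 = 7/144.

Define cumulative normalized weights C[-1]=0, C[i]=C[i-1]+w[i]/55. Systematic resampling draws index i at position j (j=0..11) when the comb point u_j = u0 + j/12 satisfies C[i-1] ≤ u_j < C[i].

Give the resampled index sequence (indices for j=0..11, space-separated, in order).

C = [1/11, 6/55, 3/11, 24/55, 32/55, 39/55, 39/55, 43/55, 4/5, 47/55, 51/55, 1]
j=0: u_0=7/144 ∈ [0, 1/11) → index 0
j=1: u_1=19/144 ∈ [6/55, 3/11) → index 2
j=2: u_2=31/144 ∈ [6/55, 3/11) → index 2
j=3: u_3=43/144 ∈ [3/11, 24/55) → index 3
j=4: u_4=55/144 ∈ [3/11, 24/55) → index 3
j=5: u_5=67/144 ∈ [24/55, 32/55) → index 4
j=6: u_6=79/144 ∈ [24/55, 32/55) → index 4
j=7: u_7=91/144 ∈ [32/55, 39/55) → index 5
j=8: u_8=103/144 ∈ [39/55, 43/55) → index 7
j=9: u_9=115/144 ∈ [43/55, 4/5) → index 8
j=10: u_10=127/144 ∈ [47/55, 51/55) → index 10
j=11: u_11=139/144 ∈ [51/55, 1) → index 11

0 2 2 3 3 4 4 5 7 8 10 11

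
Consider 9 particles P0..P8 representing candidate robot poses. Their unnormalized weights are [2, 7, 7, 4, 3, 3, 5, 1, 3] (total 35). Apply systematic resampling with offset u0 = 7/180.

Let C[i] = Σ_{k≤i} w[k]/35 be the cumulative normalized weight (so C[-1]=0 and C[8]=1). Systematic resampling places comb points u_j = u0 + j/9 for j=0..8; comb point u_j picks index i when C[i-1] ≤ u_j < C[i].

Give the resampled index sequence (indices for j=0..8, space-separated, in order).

0 1 2 2 3 4 5 6 8

C = [2/35, 9/35, 16/35, 4/7, 23/35, 26/35, 31/35, 32/35, 1]
j=0: u_0=7/180 ∈ [0, 2/35) → index 0
j=1: u_1=3/20 ∈ [2/35, 9/35) → index 1
j=2: u_2=47/180 ∈ [9/35, 16/35) → index 2
j=3: u_3=67/180 ∈ [9/35, 16/35) → index 2
j=4: u_4=29/60 ∈ [16/35, 4/7) → index 3
j=5: u_5=107/180 ∈ [4/7, 23/35) → index 4
j=6: u_6=127/180 ∈ [23/35, 26/35) → index 5
j=7: u_7=49/60 ∈ [26/35, 31/35) → index 6
j=8: u_8=167/180 ∈ [32/35, 1) → index 8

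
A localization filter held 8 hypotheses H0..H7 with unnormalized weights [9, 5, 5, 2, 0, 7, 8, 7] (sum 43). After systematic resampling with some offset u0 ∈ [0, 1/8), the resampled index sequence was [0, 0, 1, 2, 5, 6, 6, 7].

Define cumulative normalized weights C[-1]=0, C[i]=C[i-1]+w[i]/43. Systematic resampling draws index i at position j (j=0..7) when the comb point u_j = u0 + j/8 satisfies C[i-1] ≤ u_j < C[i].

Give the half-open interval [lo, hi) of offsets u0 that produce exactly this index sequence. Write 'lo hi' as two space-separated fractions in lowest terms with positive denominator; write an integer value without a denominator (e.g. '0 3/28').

C = [9/43, 14/43, 19/43, 21/43, 21/43, 28/43, 36/43, 1]
j=0 picked index 0: u0 ∈ [0, 9/43)
j=1 picked index 0: u0 ∈ [-1/8, 29/344)
j=2 picked index 1: u0 ∈ [-7/172, 13/172)
j=3 picked index 2: u0 ∈ [-17/344, 23/344)
j=4 picked index 5: u0 ∈ [-1/86, 13/86)
j=5 picked index 6: u0 ∈ [9/344, 73/344)
j=6 picked index 6: u0 ∈ [-17/172, 15/172)
j=7 picked index 7: u0 ∈ [-13/344, 1/8)
intersection: [9/344, 23/344)

9/344 23/344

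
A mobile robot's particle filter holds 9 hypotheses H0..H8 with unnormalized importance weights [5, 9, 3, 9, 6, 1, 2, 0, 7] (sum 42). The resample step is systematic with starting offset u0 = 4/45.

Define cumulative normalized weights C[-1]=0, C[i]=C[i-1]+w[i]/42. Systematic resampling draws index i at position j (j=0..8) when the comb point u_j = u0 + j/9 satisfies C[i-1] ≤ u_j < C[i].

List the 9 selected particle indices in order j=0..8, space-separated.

C = [5/42, 1/3, 17/42, 13/21, 16/21, 11/14, 5/6, 5/6, 1]
j=0: u_0=4/45 ∈ [0, 5/42) → index 0
j=1: u_1=1/5 ∈ [5/42, 1/3) → index 1
j=2: u_2=14/45 ∈ [5/42, 1/3) → index 1
j=3: u_3=19/45 ∈ [17/42, 13/21) → index 3
j=4: u_4=8/15 ∈ [17/42, 13/21) → index 3
j=5: u_5=29/45 ∈ [13/21, 16/21) → index 4
j=6: u_6=34/45 ∈ [13/21, 16/21) → index 4
j=7: u_7=13/15 ∈ [5/6, 1) → index 8
j=8: u_8=44/45 ∈ [5/6, 1) → index 8

0 1 1 3 3 4 4 8 8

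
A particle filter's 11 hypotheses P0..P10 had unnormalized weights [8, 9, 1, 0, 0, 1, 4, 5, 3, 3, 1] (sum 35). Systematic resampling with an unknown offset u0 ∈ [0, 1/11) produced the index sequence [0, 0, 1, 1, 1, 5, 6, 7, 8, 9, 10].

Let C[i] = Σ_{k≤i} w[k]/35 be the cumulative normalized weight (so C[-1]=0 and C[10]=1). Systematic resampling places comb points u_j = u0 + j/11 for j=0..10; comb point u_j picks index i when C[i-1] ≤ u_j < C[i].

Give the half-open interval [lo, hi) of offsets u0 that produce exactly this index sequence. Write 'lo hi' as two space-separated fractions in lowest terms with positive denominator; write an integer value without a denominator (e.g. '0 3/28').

4/55 34/385

C = [8/35, 17/35, 18/35, 18/35, 18/35, 19/35, 23/35, 4/5, 31/35, 34/35, 1]
j=0 picked index 0: u0 ∈ [0, 8/35)
j=1 picked index 0: u0 ∈ [-1/11, 53/385)
j=2 picked index 1: u0 ∈ [18/385, 117/385)
j=3 picked index 1: u0 ∈ [-17/385, 82/385)
j=4 picked index 1: u0 ∈ [-52/385, 47/385)
j=5 picked index 5: u0 ∈ [23/385, 34/385)
j=6 picked index 6: u0 ∈ [-1/385, 43/385)
j=7 picked index 7: u0 ∈ [8/385, 9/55)
j=8 picked index 8: u0 ∈ [4/55, 61/385)
j=9 picked index 9: u0 ∈ [26/385, 59/385)
j=10 picked index 10: u0 ∈ [24/385, 1/11)
intersection: [4/55, 34/385)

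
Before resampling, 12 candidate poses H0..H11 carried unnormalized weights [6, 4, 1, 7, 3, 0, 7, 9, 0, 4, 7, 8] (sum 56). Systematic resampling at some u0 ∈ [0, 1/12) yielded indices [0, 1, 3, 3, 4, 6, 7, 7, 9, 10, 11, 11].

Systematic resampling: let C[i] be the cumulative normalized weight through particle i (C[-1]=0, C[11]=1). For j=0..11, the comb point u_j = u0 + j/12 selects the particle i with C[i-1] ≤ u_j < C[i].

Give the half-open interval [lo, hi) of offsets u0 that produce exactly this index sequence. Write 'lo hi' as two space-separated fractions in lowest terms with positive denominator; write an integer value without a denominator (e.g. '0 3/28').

C = [3/28, 5/28, 11/56, 9/28, 3/8, 3/8, 1/2, 37/56, 37/56, 41/56, 6/7, 1]
j=0 picked index 0: u0 ∈ [0, 3/28)
j=1 picked index 1: u0 ∈ [1/42, 2/21)
j=2 picked index 3: u0 ∈ [5/168, 13/84)
j=3 picked index 3: u0 ∈ [-3/56, 1/14)
j=4 picked index 4: u0 ∈ [-1/84, 1/24)
j=5 picked index 6: u0 ∈ [-1/24, 1/12)
j=6 picked index 7: u0 ∈ [0, 9/56)
j=7 picked index 7: u0 ∈ [-1/12, 13/168)
j=8 picked index 9: u0 ∈ [-1/168, 11/168)
j=9 picked index 10: u0 ∈ [-1/56, 3/28)
j=10 picked index 11: u0 ∈ [1/42, 1/6)
j=11 picked index 11: u0 ∈ [-5/84, 1/12)
intersection: [5/168, 1/24)

5/168 1/24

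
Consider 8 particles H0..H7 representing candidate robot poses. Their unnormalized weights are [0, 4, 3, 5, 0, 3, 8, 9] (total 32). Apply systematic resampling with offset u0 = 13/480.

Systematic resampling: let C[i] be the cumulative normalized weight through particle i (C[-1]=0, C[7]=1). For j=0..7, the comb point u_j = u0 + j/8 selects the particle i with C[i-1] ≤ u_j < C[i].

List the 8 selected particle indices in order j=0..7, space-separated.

C = [0, 1/8, 7/32, 3/8, 3/8, 15/32, 23/32, 1]
j=0: u_0=13/480 ∈ [0, 1/8) → index 1
j=1: u_1=73/480 ∈ [1/8, 7/32) → index 2
j=2: u_2=133/480 ∈ [7/32, 3/8) → index 3
j=3: u_3=193/480 ∈ [3/8, 15/32) → index 5
j=4: u_4=253/480 ∈ [15/32, 23/32) → index 6
j=5: u_5=313/480 ∈ [15/32, 23/32) → index 6
j=6: u_6=373/480 ∈ [23/32, 1) → index 7
j=7: u_7=433/480 ∈ [23/32, 1) → index 7

1 2 3 5 6 6 7 7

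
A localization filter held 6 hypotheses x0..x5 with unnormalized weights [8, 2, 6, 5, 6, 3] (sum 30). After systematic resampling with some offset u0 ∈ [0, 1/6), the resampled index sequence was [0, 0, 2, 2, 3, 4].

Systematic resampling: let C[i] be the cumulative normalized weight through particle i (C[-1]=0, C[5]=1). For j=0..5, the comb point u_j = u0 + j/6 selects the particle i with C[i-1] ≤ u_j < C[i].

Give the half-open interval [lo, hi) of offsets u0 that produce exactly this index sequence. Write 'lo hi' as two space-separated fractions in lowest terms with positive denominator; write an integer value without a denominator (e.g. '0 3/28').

0 1/30

C = [4/15, 1/3, 8/15, 7/10, 9/10, 1]
j=0 picked index 0: u0 ∈ [0, 4/15)
j=1 picked index 0: u0 ∈ [-1/6, 1/10)
j=2 picked index 2: u0 ∈ [0, 1/5)
j=3 picked index 2: u0 ∈ [-1/6, 1/30)
j=4 picked index 3: u0 ∈ [-2/15, 1/30)
j=5 picked index 4: u0 ∈ [-2/15, 1/15)
intersection: [0, 1/30)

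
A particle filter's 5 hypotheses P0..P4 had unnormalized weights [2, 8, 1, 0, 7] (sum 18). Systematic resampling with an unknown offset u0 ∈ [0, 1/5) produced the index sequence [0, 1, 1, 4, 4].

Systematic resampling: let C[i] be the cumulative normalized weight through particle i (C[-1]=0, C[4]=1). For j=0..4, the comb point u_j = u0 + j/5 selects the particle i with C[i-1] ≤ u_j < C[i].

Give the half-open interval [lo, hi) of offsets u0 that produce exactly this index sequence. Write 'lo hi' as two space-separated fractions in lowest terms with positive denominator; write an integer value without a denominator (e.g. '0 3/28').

1/90 1/9

C = [1/9, 5/9, 11/18, 11/18, 1]
j=0 picked index 0: u0 ∈ [0, 1/9)
j=1 picked index 1: u0 ∈ [-4/45, 16/45)
j=2 picked index 1: u0 ∈ [-13/45, 7/45)
j=3 picked index 4: u0 ∈ [1/90, 2/5)
j=4 picked index 4: u0 ∈ [-17/90, 1/5)
intersection: [1/90, 1/9)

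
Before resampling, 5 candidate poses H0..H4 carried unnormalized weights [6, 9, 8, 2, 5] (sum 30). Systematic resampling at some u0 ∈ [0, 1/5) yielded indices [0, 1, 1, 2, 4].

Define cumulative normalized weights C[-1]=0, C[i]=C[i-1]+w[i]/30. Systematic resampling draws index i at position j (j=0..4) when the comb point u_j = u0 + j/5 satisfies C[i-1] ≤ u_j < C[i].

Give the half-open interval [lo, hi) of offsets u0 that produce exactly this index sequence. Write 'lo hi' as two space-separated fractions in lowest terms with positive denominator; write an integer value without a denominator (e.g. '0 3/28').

1/30 1/10

C = [1/5, 1/2, 23/30, 5/6, 1]
j=0 picked index 0: u0 ∈ [0, 1/5)
j=1 picked index 1: u0 ∈ [0, 3/10)
j=2 picked index 1: u0 ∈ [-1/5, 1/10)
j=3 picked index 2: u0 ∈ [-1/10, 1/6)
j=4 picked index 4: u0 ∈ [1/30, 1/5)
intersection: [1/30, 1/10)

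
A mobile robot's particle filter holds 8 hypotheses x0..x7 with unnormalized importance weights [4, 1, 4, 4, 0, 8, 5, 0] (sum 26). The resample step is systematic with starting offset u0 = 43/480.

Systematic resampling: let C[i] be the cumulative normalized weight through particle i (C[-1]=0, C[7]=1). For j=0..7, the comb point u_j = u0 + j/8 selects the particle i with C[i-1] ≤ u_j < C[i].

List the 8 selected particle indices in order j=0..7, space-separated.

C = [2/13, 5/26, 9/26, 1/2, 1/2, 21/26, 1, 1]
j=0: u_0=43/480 ∈ [0, 2/13) → index 0
j=1: u_1=103/480 ∈ [5/26, 9/26) → index 2
j=2: u_2=163/480 ∈ [5/26, 9/26) → index 2
j=3: u_3=223/480 ∈ [9/26, 1/2) → index 3
j=4: u_4=283/480 ∈ [1/2, 21/26) → index 5
j=5: u_5=343/480 ∈ [1/2, 21/26) → index 5
j=6: u_6=403/480 ∈ [21/26, 1) → index 6
j=7: u_7=463/480 ∈ [21/26, 1) → index 6

0 2 2 3 5 5 6 6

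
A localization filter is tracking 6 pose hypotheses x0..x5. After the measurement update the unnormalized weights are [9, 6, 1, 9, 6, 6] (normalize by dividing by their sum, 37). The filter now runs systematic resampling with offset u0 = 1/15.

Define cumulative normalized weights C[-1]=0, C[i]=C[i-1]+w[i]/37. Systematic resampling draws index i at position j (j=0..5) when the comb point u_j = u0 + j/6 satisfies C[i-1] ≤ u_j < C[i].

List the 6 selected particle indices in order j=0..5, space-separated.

C = [9/37, 15/37, 16/37, 25/37, 31/37, 1]
j=0: u_0=1/15 ∈ [0, 9/37) → index 0
j=1: u_1=7/30 ∈ [0, 9/37) → index 0
j=2: u_2=2/5 ∈ [9/37, 15/37) → index 1
j=3: u_3=17/30 ∈ [16/37, 25/37) → index 3
j=4: u_4=11/15 ∈ [25/37, 31/37) → index 4
j=5: u_5=9/10 ∈ [31/37, 1) → index 5

0 0 1 3 4 5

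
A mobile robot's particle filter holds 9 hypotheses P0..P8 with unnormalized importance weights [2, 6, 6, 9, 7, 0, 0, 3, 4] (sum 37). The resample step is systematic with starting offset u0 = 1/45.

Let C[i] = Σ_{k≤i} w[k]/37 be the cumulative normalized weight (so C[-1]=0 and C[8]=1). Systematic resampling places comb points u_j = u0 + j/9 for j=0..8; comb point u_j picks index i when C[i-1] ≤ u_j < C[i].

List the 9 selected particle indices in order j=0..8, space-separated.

0 1 2 2 3 3 4 4 8

C = [2/37, 8/37, 14/37, 23/37, 30/37, 30/37, 30/37, 33/37, 1]
j=0: u_0=1/45 ∈ [0, 2/37) → index 0
j=1: u_1=2/15 ∈ [2/37, 8/37) → index 1
j=2: u_2=11/45 ∈ [8/37, 14/37) → index 2
j=3: u_3=16/45 ∈ [8/37, 14/37) → index 2
j=4: u_4=7/15 ∈ [14/37, 23/37) → index 3
j=5: u_5=26/45 ∈ [14/37, 23/37) → index 3
j=6: u_6=31/45 ∈ [23/37, 30/37) → index 4
j=7: u_7=4/5 ∈ [23/37, 30/37) → index 4
j=8: u_8=41/45 ∈ [33/37, 1) → index 8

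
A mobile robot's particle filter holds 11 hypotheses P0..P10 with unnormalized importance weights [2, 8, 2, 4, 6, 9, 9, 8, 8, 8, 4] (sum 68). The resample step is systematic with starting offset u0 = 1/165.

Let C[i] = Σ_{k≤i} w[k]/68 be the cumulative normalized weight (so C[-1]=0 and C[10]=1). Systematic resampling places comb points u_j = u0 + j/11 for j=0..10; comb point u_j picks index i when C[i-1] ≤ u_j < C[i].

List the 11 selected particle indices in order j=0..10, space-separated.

0 1 3 4 5 6 6 7 8 9 9

C = [1/34, 5/34, 3/17, 4/17, 11/34, 31/68, 10/17, 12/17, 14/17, 16/17, 1]
j=0: u_0=1/165 ∈ [0, 1/34) → index 0
j=1: u_1=16/165 ∈ [1/34, 5/34) → index 1
j=2: u_2=31/165 ∈ [3/17, 4/17) → index 3
j=3: u_3=46/165 ∈ [4/17, 11/34) → index 4
j=4: u_4=61/165 ∈ [11/34, 31/68) → index 5
j=5: u_5=76/165 ∈ [31/68, 10/17) → index 6
j=6: u_6=91/165 ∈ [31/68, 10/17) → index 6
j=7: u_7=106/165 ∈ [10/17, 12/17) → index 7
j=8: u_8=11/15 ∈ [12/17, 14/17) → index 8
j=9: u_9=136/165 ∈ [14/17, 16/17) → index 9
j=10: u_10=151/165 ∈ [14/17, 16/17) → index 9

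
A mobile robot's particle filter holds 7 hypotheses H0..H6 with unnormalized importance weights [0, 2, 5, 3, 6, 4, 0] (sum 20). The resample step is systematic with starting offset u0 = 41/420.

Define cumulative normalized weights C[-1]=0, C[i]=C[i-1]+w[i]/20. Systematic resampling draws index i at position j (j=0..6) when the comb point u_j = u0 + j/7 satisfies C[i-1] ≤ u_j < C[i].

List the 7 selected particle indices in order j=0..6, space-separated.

1 2 3 4 4 5 5

C = [0, 1/10, 7/20, 1/2, 4/5, 1, 1]
j=0: u_0=41/420 ∈ [0, 1/10) → index 1
j=1: u_1=101/420 ∈ [1/10, 7/20) → index 2
j=2: u_2=23/60 ∈ [7/20, 1/2) → index 3
j=3: u_3=221/420 ∈ [1/2, 4/5) → index 4
j=4: u_4=281/420 ∈ [1/2, 4/5) → index 4
j=5: u_5=341/420 ∈ [4/5, 1) → index 5
j=6: u_6=401/420 ∈ [4/5, 1) → index 5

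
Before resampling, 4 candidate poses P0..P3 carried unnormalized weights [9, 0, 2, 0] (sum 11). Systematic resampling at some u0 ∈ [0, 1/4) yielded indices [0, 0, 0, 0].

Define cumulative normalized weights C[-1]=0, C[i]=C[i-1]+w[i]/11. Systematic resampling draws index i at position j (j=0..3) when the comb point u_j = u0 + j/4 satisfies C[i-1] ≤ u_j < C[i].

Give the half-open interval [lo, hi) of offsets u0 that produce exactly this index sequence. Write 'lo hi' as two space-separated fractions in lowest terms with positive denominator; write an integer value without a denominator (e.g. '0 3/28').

0 3/44

C = [9/11, 9/11, 1, 1]
j=0 picked index 0: u0 ∈ [0, 9/11)
j=1 picked index 0: u0 ∈ [-1/4, 25/44)
j=2 picked index 0: u0 ∈ [-1/2, 7/22)
j=3 picked index 0: u0 ∈ [-3/4, 3/44)
intersection: [0, 3/44)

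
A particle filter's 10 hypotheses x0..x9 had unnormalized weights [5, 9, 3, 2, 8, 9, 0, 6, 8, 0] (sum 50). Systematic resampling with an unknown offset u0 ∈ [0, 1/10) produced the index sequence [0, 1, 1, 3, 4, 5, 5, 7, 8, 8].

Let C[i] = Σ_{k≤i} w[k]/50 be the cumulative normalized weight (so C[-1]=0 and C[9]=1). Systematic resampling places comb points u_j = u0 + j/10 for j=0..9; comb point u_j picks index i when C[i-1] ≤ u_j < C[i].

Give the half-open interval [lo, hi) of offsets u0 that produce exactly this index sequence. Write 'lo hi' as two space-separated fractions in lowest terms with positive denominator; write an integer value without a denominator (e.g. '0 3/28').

C = [1/10, 7/25, 17/50, 19/50, 27/50, 18/25, 18/25, 21/25, 1, 1]
j=0 picked index 0: u0 ∈ [0, 1/10)
j=1 picked index 1: u0 ∈ [0, 9/50)
j=2 picked index 1: u0 ∈ [-1/10, 2/25)
j=3 picked index 3: u0 ∈ [1/25, 2/25)
j=4 picked index 4: u0 ∈ [-1/50, 7/50)
j=5 picked index 5: u0 ∈ [1/25, 11/50)
j=6 picked index 5: u0 ∈ [-3/50, 3/25)
j=7 picked index 7: u0 ∈ [1/50, 7/50)
j=8 picked index 8: u0 ∈ [1/25, 1/5)
j=9 picked index 8: u0 ∈ [-3/50, 1/10)
intersection: [1/25, 2/25)

1/25 2/25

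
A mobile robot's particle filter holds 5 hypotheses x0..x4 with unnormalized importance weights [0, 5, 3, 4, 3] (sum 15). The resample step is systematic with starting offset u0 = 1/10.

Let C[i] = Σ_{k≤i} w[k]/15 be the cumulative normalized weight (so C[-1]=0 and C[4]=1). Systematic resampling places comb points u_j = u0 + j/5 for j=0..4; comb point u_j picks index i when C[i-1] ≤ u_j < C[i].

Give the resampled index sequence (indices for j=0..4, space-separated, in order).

1 1 2 3 4

C = [0, 1/3, 8/15, 4/5, 1]
j=0: u_0=1/10 ∈ [0, 1/3) → index 1
j=1: u_1=3/10 ∈ [0, 1/3) → index 1
j=2: u_2=1/2 ∈ [1/3, 8/15) → index 2
j=3: u_3=7/10 ∈ [8/15, 4/5) → index 3
j=4: u_4=9/10 ∈ [4/5, 1) → index 4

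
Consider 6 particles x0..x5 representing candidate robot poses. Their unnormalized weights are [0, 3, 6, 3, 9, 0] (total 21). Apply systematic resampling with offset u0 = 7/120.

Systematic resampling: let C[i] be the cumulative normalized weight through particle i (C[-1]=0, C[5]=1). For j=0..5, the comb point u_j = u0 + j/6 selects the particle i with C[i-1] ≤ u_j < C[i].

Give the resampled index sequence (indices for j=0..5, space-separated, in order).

C = [0, 1/7, 3/7, 4/7, 1, 1]
j=0: u_0=7/120 ∈ [0, 1/7) → index 1
j=1: u_1=9/40 ∈ [1/7, 3/7) → index 2
j=2: u_2=47/120 ∈ [1/7, 3/7) → index 2
j=3: u_3=67/120 ∈ [3/7, 4/7) → index 3
j=4: u_4=29/40 ∈ [4/7, 1) → index 4
j=5: u_5=107/120 ∈ [4/7, 1) → index 4

1 2 2 3 4 4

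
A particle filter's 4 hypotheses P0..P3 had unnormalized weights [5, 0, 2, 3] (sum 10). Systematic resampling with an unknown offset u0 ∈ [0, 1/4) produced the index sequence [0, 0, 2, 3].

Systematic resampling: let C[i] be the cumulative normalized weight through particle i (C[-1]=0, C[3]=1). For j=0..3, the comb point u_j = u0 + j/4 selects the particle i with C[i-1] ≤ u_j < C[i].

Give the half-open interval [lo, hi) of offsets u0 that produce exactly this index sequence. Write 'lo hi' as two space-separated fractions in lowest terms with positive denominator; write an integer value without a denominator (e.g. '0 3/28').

0 1/5

C = [1/2, 1/2, 7/10, 1]
j=0 picked index 0: u0 ∈ [0, 1/2)
j=1 picked index 0: u0 ∈ [-1/4, 1/4)
j=2 picked index 2: u0 ∈ [0, 1/5)
j=3 picked index 3: u0 ∈ [-1/20, 1/4)
intersection: [0, 1/5)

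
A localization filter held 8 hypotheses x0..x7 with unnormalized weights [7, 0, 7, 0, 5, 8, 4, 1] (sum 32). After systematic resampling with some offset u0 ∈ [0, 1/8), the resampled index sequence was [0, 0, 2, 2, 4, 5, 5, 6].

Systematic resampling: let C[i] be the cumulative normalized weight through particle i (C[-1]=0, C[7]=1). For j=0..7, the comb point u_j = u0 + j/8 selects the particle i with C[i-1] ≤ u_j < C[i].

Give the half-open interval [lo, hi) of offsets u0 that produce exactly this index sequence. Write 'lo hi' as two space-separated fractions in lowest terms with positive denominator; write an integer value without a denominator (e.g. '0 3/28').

C = [7/32, 7/32, 7/16, 7/16, 19/32, 27/32, 31/32, 1]
j=0 picked index 0: u0 ∈ [0, 7/32)
j=1 picked index 0: u0 ∈ [-1/8, 3/32)
j=2 picked index 2: u0 ∈ [-1/32, 3/16)
j=3 picked index 2: u0 ∈ [-5/32, 1/16)
j=4 picked index 4: u0 ∈ [-1/16, 3/32)
j=5 picked index 5: u0 ∈ [-1/32, 7/32)
j=6 picked index 5: u0 ∈ [-5/32, 3/32)
j=7 picked index 6: u0 ∈ [-1/32, 3/32)
intersection: [0, 1/16)

0 1/16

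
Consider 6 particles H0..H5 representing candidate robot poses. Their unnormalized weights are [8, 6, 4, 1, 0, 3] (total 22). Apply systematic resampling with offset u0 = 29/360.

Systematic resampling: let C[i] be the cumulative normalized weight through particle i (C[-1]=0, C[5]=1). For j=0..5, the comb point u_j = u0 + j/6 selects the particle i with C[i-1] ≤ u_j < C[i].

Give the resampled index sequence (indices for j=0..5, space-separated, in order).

C = [4/11, 7/11, 9/11, 19/22, 19/22, 1]
j=0: u_0=29/360 ∈ [0, 4/11) → index 0
j=1: u_1=89/360 ∈ [0, 4/11) → index 0
j=2: u_2=149/360 ∈ [4/11, 7/11) → index 1
j=3: u_3=209/360 ∈ [4/11, 7/11) → index 1
j=4: u_4=269/360 ∈ [7/11, 9/11) → index 2
j=5: u_5=329/360 ∈ [19/22, 1) → index 5

0 0 1 1 2 5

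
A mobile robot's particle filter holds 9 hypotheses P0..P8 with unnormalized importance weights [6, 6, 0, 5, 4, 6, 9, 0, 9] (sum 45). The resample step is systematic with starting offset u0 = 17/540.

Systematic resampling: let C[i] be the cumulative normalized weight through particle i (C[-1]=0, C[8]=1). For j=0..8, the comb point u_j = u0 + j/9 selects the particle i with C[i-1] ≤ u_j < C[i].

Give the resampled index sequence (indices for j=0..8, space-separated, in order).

0 1 1 3 5 5 6 8 8

C = [2/15, 4/15, 4/15, 17/45, 7/15, 3/5, 4/5, 4/5, 1]
j=0: u_0=17/540 ∈ [0, 2/15) → index 0
j=1: u_1=77/540 ∈ [2/15, 4/15) → index 1
j=2: u_2=137/540 ∈ [2/15, 4/15) → index 1
j=3: u_3=197/540 ∈ [4/15, 17/45) → index 3
j=4: u_4=257/540 ∈ [7/15, 3/5) → index 5
j=5: u_5=317/540 ∈ [7/15, 3/5) → index 5
j=6: u_6=377/540 ∈ [3/5, 4/5) → index 6
j=7: u_7=437/540 ∈ [4/5, 1) → index 8
j=8: u_8=497/540 ∈ [4/5, 1) → index 8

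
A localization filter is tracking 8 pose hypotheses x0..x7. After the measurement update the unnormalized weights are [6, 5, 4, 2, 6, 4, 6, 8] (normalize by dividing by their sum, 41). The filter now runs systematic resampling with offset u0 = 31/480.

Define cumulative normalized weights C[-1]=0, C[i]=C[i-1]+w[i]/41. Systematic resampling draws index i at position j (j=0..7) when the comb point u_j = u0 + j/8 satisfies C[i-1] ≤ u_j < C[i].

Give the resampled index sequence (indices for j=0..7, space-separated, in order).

C = [6/41, 11/41, 15/41, 17/41, 23/41, 27/41, 33/41, 1]
j=0: u_0=31/480 ∈ [0, 6/41) → index 0
j=1: u_1=91/480 ∈ [6/41, 11/41) → index 1
j=2: u_2=151/480 ∈ [11/41, 15/41) → index 2
j=3: u_3=211/480 ∈ [17/41, 23/41) → index 4
j=4: u_4=271/480 ∈ [23/41, 27/41) → index 5
j=5: u_5=331/480 ∈ [27/41, 33/41) → index 6
j=6: u_6=391/480 ∈ [33/41, 1) → index 7
j=7: u_7=451/480 ∈ [33/41, 1) → index 7

0 1 2 4 5 6 7 7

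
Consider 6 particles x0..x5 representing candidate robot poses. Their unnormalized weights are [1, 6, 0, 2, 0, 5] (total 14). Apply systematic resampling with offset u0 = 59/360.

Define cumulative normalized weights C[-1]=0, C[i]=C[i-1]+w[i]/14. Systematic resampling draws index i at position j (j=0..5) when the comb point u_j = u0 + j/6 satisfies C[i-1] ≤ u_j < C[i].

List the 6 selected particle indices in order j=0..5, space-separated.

C = [1/14, 1/2, 1/2, 9/14, 9/14, 1]
j=0: u_0=59/360 ∈ [1/14, 1/2) → index 1
j=1: u_1=119/360 ∈ [1/14, 1/2) → index 1
j=2: u_2=179/360 ∈ [1/14, 1/2) → index 1
j=3: u_3=239/360 ∈ [9/14, 1) → index 5
j=4: u_4=299/360 ∈ [9/14, 1) → index 5
j=5: u_5=359/360 ∈ [9/14, 1) → index 5

1 1 1 5 5 5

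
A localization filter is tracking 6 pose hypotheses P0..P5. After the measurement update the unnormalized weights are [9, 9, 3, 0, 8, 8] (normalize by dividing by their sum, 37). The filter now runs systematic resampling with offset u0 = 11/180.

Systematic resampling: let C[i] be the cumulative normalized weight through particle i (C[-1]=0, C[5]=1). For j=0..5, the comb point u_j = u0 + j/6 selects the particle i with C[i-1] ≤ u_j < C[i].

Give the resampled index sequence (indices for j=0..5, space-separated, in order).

C = [9/37, 18/37, 21/37, 21/37, 29/37, 1]
j=0: u_0=11/180 ∈ [0, 9/37) → index 0
j=1: u_1=41/180 ∈ [0, 9/37) → index 0
j=2: u_2=71/180 ∈ [9/37, 18/37) → index 1
j=3: u_3=101/180 ∈ [18/37, 21/37) → index 2
j=4: u_4=131/180 ∈ [21/37, 29/37) → index 4
j=5: u_5=161/180 ∈ [29/37, 1) → index 5

0 0 1 2 4 5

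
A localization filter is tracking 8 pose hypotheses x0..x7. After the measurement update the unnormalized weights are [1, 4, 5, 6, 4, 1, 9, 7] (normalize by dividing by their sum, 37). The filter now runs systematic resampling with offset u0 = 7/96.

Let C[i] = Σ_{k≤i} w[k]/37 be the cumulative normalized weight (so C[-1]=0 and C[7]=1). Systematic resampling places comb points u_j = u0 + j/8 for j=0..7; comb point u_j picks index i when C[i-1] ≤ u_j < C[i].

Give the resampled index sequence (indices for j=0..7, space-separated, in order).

1 2 3 4 6 6 7 7

C = [1/37, 5/37, 10/37, 16/37, 20/37, 21/37, 30/37, 1]
j=0: u_0=7/96 ∈ [1/37, 5/37) → index 1
j=1: u_1=19/96 ∈ [5/37, 10/37) → index 2
j=2: u_2=31/96 ∈ [10/37, 16/37) → index 3
j=3: u_3=43/96 ∈ [16/37, 20/37) → index 4
j=4: u_4=55/96 ∈ [21/37, 30/37) → index 6
j=5: u_5=67/96 ∈ [21/37, 30/37) → index 6
j=6: u_6=79/96 ∈ [30/37, 1) → index 7
j=7: u_7=91/96 ∈ [30/37, 1) → index 7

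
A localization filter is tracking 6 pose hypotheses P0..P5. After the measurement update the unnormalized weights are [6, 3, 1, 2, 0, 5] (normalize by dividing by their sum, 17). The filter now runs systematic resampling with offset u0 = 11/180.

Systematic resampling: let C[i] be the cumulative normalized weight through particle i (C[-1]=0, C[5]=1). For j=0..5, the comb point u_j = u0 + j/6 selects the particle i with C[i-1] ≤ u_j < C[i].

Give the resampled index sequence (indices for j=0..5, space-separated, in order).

C = [6/17, 9/17, 10/17, 12/17, 12/17, 1]
j=0: u_0=11/180 ∈ [0, 6/17) → index 0
j=1: u_1=41/180 ∈ [0, 6/17) → index 0
j=2: u_2=71/180 ∈ [6/17, 9/17) → index 1
j=3: u_3=101/180 ∈ [9/17, 10/17) → index 2
j=4: u_4=131/180 ∈ [12/17, 1) → index 5
j=5: u_5=161/180 ∈ [12/17, 1) → index 5

0 0 1 2 5 5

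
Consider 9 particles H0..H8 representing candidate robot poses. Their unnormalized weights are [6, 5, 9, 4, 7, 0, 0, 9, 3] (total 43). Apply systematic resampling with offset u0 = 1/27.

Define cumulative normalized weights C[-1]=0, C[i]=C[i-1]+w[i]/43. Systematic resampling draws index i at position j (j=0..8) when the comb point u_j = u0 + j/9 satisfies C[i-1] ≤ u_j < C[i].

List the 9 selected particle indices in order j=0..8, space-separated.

C = [6/43, 11/43, 20/43, 24/43, 31/43, 31/43, 31/43, 40/43, 1]
j=0: u_0=1/27 ∈ [0, 6/43) → index 0
j=1: u_1=4/27 ∈ [6/43, 11/43) → index 1
j=2: u_2=7/27 ∈ [11/43, 20/43) → index 2
j=3: u_3=10/27 ∈ [11/43, 20/43) → index 2
j=4: u_4=13/27 ∈ [20/43, 24/43) → index 3
j=5: u_5=16/27 ∈ [24/43, 31/43) → index 4
j=6: u_6=19/27 ∈ [24/43, 31/43) → index 4
j=7: u_7=22/27 ∈ [31/43, 40/43) → index 7
j=8: u_8=25/27 ∈ [31/43, 40/43) → index 7

0 1 2 2 3 4 4 7 7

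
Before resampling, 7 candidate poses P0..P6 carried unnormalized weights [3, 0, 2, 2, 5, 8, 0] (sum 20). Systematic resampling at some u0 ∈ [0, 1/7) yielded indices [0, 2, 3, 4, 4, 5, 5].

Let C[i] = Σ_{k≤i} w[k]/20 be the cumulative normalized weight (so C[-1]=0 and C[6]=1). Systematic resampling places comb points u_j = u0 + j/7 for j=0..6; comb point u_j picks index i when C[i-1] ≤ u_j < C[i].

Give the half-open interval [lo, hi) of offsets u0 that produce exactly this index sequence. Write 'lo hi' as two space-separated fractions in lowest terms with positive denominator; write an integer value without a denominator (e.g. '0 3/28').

1/140 1/35

C = [3/20, 3/20, 1/4, 7/20, 3/5, 1, 1]
j=0 picked index 0: u0 ∈ [0, 3/20)
j=1 picked index 2: u0 ∈ [1/140, 3/28)
j=2 picked index 3: u0 ∈ [-1/28, 9/140)
j=3 picked index 4: u0 ∈ [-11/140, 6/35)
j=4 picked index 4: u0 ∈ [-31/140, 1/35)
j=5 picked index 5: u0 ∈ [-4/35, 2/7)
j=6 picked index 5: u0 ∈ [-9/35, 1/7)
intersection: [1/140, 1/35)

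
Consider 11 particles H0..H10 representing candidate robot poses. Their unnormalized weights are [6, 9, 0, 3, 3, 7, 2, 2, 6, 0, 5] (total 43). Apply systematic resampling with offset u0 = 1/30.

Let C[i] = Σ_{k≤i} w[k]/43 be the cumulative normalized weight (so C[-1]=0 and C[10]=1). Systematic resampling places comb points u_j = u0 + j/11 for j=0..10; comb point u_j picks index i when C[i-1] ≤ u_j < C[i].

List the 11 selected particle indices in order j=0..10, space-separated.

C = [6/43, 15/43, 15/43, 18/43, 21/43, 28/43, 30/43, 32/43, 38/43, 38/43, 1]
j=0: u_0=1/30 ∈ [0, 6/43) → index 0
j=1: u_1=41/330 ∈ [0, 6/43) → index 0
j=2: u_2=71/330 ∈ [6/43, 15/43) → index 1
j=3: u_3=101/330 ∈ [6/43, 15/43) → index 1
j=4: u_4=131/330 ∈ [15/43, 18/43) → index 3
j=5: u_5=161/330 ∈ [18/43, 21/43) → index 4
j=6: u_6=191/330 ∈ [21/43, 28/43) → index 5
j=7: u_7=221/330 ∈ [28/43, 30/43) → index 6
j=8: u_8=251/330 ∈ [32/43, 38/43) → index 8
j=9: u_9=281/330 ∈ [32/43, 38/43) → index 8
j=10: u_10=311/330 ∈ [38/43, 1) → index 10

0 0 1 1 3 4 5 6 8 8 10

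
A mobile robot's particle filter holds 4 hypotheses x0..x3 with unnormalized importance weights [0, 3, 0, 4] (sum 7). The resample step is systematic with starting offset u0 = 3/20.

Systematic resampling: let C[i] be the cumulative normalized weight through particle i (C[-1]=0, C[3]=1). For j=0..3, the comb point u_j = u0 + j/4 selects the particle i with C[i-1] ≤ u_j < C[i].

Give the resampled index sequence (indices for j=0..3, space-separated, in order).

1 1 3 3

C = [0, 3/7, 3/7, 1]
j=0: u_0=3/20 ∈ [0, 3/7) → index 1
j=1: u_1=2/5 ∈ [0, 3/7) → index 1
j=2: u_2=13/20 ∈ [3/7, 1) → index 3
j=3: u_3=9/10 ∈ [3/7, 1) → index 3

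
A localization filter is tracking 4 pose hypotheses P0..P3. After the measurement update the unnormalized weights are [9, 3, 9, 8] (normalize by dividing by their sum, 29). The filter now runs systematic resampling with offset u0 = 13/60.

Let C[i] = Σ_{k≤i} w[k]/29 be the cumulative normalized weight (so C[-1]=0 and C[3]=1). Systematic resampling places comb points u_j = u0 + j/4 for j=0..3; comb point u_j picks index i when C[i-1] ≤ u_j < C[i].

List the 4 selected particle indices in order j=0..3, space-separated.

C = [9/29, 12/29, 21/29, 1]
j=0: u_0=13/60 ∈ [0, 9/29) → index 0
j=1: u_1=7/15 ∈ [12/29, 21/29) → index 2
j=2: u_2=43/60 ∈ [12/29, 21/29) → index 2
j=3: u_3=29/30 ∈ [21/29, 1) → index 3

0 2 2 3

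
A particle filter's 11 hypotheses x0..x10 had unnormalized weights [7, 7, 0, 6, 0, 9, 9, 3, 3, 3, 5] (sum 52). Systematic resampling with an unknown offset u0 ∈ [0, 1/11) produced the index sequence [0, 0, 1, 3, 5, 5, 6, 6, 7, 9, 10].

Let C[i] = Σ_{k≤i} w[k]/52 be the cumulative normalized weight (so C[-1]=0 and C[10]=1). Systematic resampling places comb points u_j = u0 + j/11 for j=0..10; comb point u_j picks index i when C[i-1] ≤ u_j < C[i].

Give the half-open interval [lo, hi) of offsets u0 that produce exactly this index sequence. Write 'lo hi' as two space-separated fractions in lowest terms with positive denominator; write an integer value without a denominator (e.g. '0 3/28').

C = [7/52, 7/26, 7/26, 5/13, 5/13, 29/52, 19/26, 41/52, 11/13, 47/52, 1]
j=0 picked index 0: u0 ∈ [0, 7/52)
j=1 picked index 0: u0 ∈ [-1/11, 25/572)
j=2 picked index 1: u0 ∈ [-27/572, 25/286)
j=3 picked index 3: u0 ∈ [-1/286, 16/143)
j=4 picked index 5: u0 ∈ [3/143, 111/572)
j=5 picked index 5: u0 ∈ [-10/143, 59/572)
j=6 picked index 6: u0 ∈ [7/572, 53/286)
j=7 picked index 6: u0 ∈ [-45/572, 27/286)
j=8 picked index 7: u0 ∈ [1/286, 35/572)
j=9 picked index 9: u0 ∈ [4/143, 49/572)
j=10 picked index 10: u0 ∈ [-3/572, 1/11)
intersection: [4/143, 25/572)

4/143 25/572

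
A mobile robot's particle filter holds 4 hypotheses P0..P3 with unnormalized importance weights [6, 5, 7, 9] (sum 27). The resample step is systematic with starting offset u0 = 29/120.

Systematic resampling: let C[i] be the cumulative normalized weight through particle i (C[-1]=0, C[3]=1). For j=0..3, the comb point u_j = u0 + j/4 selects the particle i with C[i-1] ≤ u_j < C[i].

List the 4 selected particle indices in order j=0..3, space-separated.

1 2 3 3

C = [2/9, 11/27, 2/3, 1]
j=0: u_0=29/120 ∈ [2/9, 11/27) → index 1
j=1: u_1=59/120 ∈ [11/27, 2/3) → index 2
j=2: u_2=89/120 ∈ [2/3, 1) → index 3
j=3: u_3=119/120 ∈ [2/3, 1) → index 3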